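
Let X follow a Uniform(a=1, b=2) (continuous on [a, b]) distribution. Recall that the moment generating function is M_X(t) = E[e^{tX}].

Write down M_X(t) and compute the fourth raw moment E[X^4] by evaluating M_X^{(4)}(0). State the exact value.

M_X(t) = (e^(2*t) - e^(t))/t
D^4[M](t) = (16*t^4*e^(2*t) - t^4*e^(t) - 32*t^3*e^(2*t) + 4*t^3*e^(t) + 48*t^2*e^(2*t) - 12*t^2*e^(t) - 48*t*e^(2*t) + 24*t*e^(t) + 24*e^(2*t) - 24*e^(t))/t^5

E[X^4] = D^4[M](0) = 31/5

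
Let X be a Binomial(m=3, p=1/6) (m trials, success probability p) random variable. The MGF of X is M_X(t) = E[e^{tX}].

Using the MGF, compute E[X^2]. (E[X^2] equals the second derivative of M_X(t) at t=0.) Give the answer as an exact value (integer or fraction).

M_X(t) = (e^(t)/6 + 5/6)^3
M′(t) = e^(3*t)/72 + 5*e^(2*t)/36 + 25*e^(t)/72
M′′(t) = e^(3*t)/24 + 5*e^(2*t)/18 + 25*e^(t)/72

E[X^2] = M′′(0) = 2/3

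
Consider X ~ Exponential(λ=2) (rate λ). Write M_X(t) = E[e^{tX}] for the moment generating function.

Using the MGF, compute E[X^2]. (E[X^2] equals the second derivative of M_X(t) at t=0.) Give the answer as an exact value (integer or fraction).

M_X(t) = 2/(2 - t)
D^2[M](t) = -4/(t^3 - 6*t^2 + 12*t - 8)

E[X^2] = D^2[M](0) = 1/2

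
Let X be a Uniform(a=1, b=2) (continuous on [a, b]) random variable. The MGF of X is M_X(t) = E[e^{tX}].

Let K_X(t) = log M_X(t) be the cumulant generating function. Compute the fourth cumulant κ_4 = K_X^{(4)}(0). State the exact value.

M_X(t) = (e^(2*t) - e^(t))/t
K_X(t) = log M_X(t) = -log(t) + log(e^(2*t) - e^(t))
K′(t) = (2*t*e^(t) - t - e^(t) + 1)/(t*e^(t) - t)
K′′(t) = (-t^2*e^(t) + e^(2*t) - 2*e^(t) + 1)/(t^2*e^(2*t) - 2*t^2*e^(t) + t^2)
K′′′(t) = (t^3*e^(2*t) + t^3*e^(t) - 2*e^(3*t) + 6*e^(2*t) - 6*e^(t) + 2)/(t^3*e^(3*t) - 3*t^3*e^(2*t) + 3*t^3*e^(t) - t^3)

κ_4 = K′′′′(0) = -1/120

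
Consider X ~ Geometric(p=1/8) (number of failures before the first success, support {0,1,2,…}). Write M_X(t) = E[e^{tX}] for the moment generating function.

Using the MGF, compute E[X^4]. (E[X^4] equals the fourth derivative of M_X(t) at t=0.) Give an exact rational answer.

M_X(t) = 1/(8*(1 - 7*e^(t)/8))
M′(t) = 7*e^(t)/(49*e^(2*t) - 112*e^(t) + 64)
M′′(t) = (-49*e^(2*t) - 56*e^(t))/(343*e^(3*t) - 1176*e^(2*t) + 1344*e^(t) - 512)
M′′′(t) = (343*e^(3*t) + 1568*e^(2*t) + 448*e^(t))/(2401*e^(4*t) - 10976*e^(3*t) + 18816*e^(2*t) - 14336*e^(t) + 4096)
M′′′′(t) = (-2401*e^(4*t) - 30184*e^(3*t) - 34496*e^(2*t) - 3584*e^(t))/(16807*e^(5*t) - 96040*e^(4*t) + 219520*e^(3*t) - 250880*e^(2*t) + 143360*e^(t) - 32768)

E[X^4] = M′′′′(0) = 70665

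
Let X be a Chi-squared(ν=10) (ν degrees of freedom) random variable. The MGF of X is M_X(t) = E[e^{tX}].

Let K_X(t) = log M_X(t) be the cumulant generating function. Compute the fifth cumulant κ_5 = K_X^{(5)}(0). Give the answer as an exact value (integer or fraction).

M_X(t) = (1 - 2*t)^(-5)
K_X(t) = log M_X(t) = -5*log(1 - 2*t)
K^(5)(t) = -3840/(32*t^5 - 80*t^4 + 80*t^3 - 40*t^2 + 10*t - 1)

κ_5 = K^(5)(0) = 3840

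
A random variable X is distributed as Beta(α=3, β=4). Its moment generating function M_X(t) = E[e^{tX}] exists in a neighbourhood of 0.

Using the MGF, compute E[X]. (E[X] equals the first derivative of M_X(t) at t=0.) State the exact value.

M_X(t) = ₁F₁(3; 7; t)
M′(t) = 3*₁F₁(4; 8; t)/7

E[X] = M′(0) = 3/7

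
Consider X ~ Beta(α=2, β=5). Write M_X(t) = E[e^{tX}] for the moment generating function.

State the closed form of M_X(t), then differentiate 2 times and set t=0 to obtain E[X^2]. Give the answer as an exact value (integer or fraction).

M_X(t) = ₁F₁(2; 7; t)
dM/dt = 2*₁F₁(3; 8; t)/7
d^2M/dt^2 = 3*₁F₁(4; 9; t)/28

E[X^2] = d^2M/dt^2 |_{t=0} = 3/28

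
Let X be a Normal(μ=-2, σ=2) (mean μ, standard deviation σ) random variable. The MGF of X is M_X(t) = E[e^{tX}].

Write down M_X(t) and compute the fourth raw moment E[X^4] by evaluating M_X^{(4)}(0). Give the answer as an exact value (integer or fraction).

E[X^4] = D^4[M](0) = 160

M_X(t) = e^(2*t^2 - 2*t)
D^4[M](t) = (256*t^4*e^(2*t^2) - 512*t^3*e^(2*t^2) + 768*t^2*e^(2*t^2) - 512*t*e^(2*t^2) + 160*e^(2*t^2))*e^(-2*t)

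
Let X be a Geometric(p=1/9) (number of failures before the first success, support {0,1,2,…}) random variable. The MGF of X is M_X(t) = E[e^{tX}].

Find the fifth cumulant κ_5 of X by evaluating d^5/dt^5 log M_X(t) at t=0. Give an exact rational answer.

M_X(t) = 1/(9*(1 - 8*e^(t)/9))
K_X(t) = log M_X(t) = -log(1 - 8*e^(t)/9) - 2*log(3)
K^(5)(t) = (-36864*e^(4*t) - 456192*e^(3*t) - 513216*e^(2*t) - 52488*e^(t))/(32768*e^(5*t) - 184320*e^(4*t) + 414720*e^(3*t) - 466560*e^(2*t) + 262440*e^(t) - 59049)

κ_5 = K^(5)(0) = 1058760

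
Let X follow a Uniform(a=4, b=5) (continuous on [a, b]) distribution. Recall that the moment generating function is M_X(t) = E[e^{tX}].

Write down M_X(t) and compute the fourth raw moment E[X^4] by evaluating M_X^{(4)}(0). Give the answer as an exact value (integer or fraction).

E[X^4] = D^4[M](0) = 2101/5

M_X(t) = (e^(5*t) - e^(4*t))/t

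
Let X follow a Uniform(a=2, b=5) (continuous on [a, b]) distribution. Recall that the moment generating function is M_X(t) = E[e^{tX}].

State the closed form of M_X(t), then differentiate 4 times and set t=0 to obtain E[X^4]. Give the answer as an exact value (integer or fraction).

M_X(t) = (e^(5*t) - e^(2*t))/(3*t)

E[X^4] = M^(4)(0) = 1031/5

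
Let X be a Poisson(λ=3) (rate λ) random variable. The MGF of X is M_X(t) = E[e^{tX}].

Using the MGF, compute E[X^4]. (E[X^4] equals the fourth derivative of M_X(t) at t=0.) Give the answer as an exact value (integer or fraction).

M_X(t) = e^(3*e^(t) - 3)
M^(4)(t) = (81*e^(4*t)*e^(3*e^(t)) + 162*e^(3*t)*e^(3*e^(t)) + 63*e^(2*t)*e^(3*e^(t)) + 3*e^(t)*e^(3*e^(t)))*e^(-3)

E[X^4] = M^(4)(0) = 309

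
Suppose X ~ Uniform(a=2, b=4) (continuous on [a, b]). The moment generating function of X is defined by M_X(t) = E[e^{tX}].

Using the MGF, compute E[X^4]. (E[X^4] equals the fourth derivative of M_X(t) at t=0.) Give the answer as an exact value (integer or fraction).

E[X^4] = M^(4)(0) = 496/5

M_X(t) = (e^(4*t) - e^(2*t))/(2*t)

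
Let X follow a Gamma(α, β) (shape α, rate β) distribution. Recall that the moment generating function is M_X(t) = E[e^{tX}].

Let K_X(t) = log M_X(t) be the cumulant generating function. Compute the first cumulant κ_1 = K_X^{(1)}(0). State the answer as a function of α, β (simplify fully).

κ_1 = K^(1)(0) = α/β

M_X(t) = (β/(β - t))^α
K_X(t) = log M_X(t) = α*(log(β) - log(β - t))
K^(1)(t) = -α/(-β + t)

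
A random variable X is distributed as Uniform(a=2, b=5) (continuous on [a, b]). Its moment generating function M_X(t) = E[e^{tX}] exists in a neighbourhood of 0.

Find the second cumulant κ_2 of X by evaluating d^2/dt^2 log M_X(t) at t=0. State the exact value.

M_X(t) = (e^(5*t) - e^(2*t))/(3*t)
K_X(t) = log M_X(t) = -log(t) + log(e^(5*t) - e^(2*t)) - log(3)
dK/dt = (5*t*e^(3*t) - 2*t - e^(3*t) + 1)/(t*e^(3*t) - t)
d^2K/dt^2 = (-9*t^2*e^(3*t) + e^(6*t) - 2*e^(3*t) + 1)/(t^2*e^(6*t) - 2*t^2*e^(3*t) + t^2)

κ_2 = d^2K/dt^2 |_{t=0} = 3/4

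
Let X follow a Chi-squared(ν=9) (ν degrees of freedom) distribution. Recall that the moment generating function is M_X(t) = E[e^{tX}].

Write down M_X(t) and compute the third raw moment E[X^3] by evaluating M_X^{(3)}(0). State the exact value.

E[X^3] = d^3M/dt^3 |_{t=0} = 1287

M_X(t) = (1 - 2*t)^(-9/2)
dM/dt = -9/(32*t^5*√(1 - 2*t) - 80*t^4*√(1 - 2*t) + 80*t^3*√(1 - 2*t) - 40*t^2*√(1 - 2*t) + 10*t*√(1 - 2*t) - √(1 - 2*t))
d^2M/dt^2 = 99/(64*t^6*√(1 - 2*t) - 192*t^5*√(1 - 2*t) + 240*t^4*√(1 - 2*t) - 160*t^3*√(1 - 2*t) + 60*t^2*√(1 - 2*t) - 12*t*√(1 - 2*t) + √(1 - 2*t))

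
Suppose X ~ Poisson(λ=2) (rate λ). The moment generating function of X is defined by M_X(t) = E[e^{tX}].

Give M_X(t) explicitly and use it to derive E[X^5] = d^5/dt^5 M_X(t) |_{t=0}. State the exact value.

E[X^5] = M^(5)(0) = 454

M_X(t) = e^(2*e^(t) - 2)
M^(5)(t) = (32*e^(5*t)*e^(2*e^(t)) + 160*e^(4*t)*e^(2*e^(t)) + 200*e^(3*t)*e^(2*e^(t)) + 60*e^(2*t)*e^(2*e^(t)) + 2*e^(t)*e^(2*e^(t)))*e^(-2)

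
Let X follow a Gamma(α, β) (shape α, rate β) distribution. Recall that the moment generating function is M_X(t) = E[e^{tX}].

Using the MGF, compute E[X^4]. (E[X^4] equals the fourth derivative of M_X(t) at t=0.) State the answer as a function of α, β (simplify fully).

M_X(t) = (β/(β - t))^α
M′(t) = -α*β^α*(1/(β - t))^α/(-β + t)
M′′(t) = (α^2*β^α*(1/(β - t))^α + α*β^α*(1/(β - t))^α)/(β^2 - 2*β*t + t^2)
M′′′(t) = (-α^3*β^α*(1/(β - t))^α - 3*α^2*β^α*(1/(β - t))^α - 2*α*β^α*(1/(β - t))^α)/(-β^3 + 3*β^2*t - 3*β*t^2 + t^3)
M′′′′(t) = (α^4*β^α*(1/(β - t))^α + 6*α^3*β^α*(1/(β - t))^α + 11*α^2*β^α*(1/(β - t))^α + 6*α*β^α*(1/(β - t))^α)/(β^4 - 4*β^3*t + 6*β^2*t^2 - 4*β*t^3 + t^4)

E[X^4] = M′′′′(0) = α*(α^3 + 6*α^2 + 11*α + 6)/β^4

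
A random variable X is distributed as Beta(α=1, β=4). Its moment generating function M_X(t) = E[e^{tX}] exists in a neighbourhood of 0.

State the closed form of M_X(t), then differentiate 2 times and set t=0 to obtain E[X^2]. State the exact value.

E[X^2] = d^2M/dt^2 |_{t=0} = 1/15

M_X(t) = ₁F₁(1; 5; t)
dM/dt = ₁F₁(2; 6; t)/5
d^2M/dt^2 = ₁F₁(3; 7; t)/15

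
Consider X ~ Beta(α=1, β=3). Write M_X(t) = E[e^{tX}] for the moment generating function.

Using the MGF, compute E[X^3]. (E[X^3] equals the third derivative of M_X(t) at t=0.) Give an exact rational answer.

M_X(t) = ₁F₁(1; 4; t)
D^3[M](t) = ₁F₁(4; 7; t)/20

E[X^3] = D^3[M](0) = 1/20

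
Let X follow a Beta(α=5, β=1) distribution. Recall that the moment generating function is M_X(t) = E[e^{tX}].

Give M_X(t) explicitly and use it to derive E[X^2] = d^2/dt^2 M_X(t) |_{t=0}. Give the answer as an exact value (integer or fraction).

E[X^2] = d^2M/dt^2 |_{t=0} = 5/7

M_X(t) = ₁F₁(5; 6; t)
dM/dt = 5*₁F₁(6; 7; t)/6
d^2M/dt^2 = 5*₁F₁(7; 8; t)/7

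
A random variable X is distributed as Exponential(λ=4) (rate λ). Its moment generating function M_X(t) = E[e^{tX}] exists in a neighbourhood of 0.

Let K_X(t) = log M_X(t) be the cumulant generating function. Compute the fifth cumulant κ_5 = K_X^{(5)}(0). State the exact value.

κ_5 = K^(5)(0) = 3/128

M_X(t) = 4/(4 - t)
K_X(t) = log M_X(t) = -log(4 - t) + 2*log(2)
K^(5)(t) = -24/(t^5 - 20*t^4 + 160*t^3 - 640*t^2 + 1280*t - 1024)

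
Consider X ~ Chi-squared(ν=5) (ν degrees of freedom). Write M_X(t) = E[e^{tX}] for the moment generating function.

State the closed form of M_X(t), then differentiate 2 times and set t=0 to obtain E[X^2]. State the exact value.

M_X(t) = (1 - 2*t)^(-5/2)
D^2[M](t) = 35/(16*t^4*√(1 - 2*t) - 32*t^3*√(1 - 2*t) + 24*t^2*√(1 - 2*t) - 8*t*√(1 - 2*t) + √(1 - 2*t))

E[X^2] = D^2[M](0) = 35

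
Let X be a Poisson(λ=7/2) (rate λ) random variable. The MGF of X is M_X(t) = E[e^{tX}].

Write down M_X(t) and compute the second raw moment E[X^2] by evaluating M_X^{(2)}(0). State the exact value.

E[X^2] = D^2[M](0) = 63/4

M_X(t) = e^(7*e^(t)/2 - 7/2)
D^2[M](t) = (49*e^(2*t)*e^(7*e^(t)/2) + 14*e^(t)*e^(7*e^(t)/2))*e^(-7/2)/4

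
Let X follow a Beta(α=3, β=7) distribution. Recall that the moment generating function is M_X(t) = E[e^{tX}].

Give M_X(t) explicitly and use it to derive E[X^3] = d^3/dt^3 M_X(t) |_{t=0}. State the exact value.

M_X(t) = ₁F₁(3; 10; t)
D^3[M](t) = ₁F₁(6; 13; t)/22

E[X^3] = D^3[M](0) = 1/22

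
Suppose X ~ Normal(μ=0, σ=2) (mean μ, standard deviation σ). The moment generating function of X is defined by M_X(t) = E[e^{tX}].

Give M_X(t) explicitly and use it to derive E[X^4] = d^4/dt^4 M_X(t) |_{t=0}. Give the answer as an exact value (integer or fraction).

E[X^4] = M′′′′(0) = 48

M_X(t) = e^(2*t^2)
M′(t) = 4*t*e^(2*t^2)
M′′(t) = 16*t^2*e^(2*t^2) + 4*e^(2*t^2)
M′′′(t) = 64*t^3*e^(2*t^2) + 48*t*e^(2*t^2)
M′′′′(t) = 256*t^4*e^(2*t^2) + 384*t^2*e^(2*t^2) + 48*e^(2*t^2)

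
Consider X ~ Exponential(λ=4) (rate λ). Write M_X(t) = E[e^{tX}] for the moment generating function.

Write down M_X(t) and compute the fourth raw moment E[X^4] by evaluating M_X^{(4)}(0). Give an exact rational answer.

M_X(t) = 4/(4 - t)
D^4[M](t) = -96/(t^5 - 20*t^4 + 160*t^3 - 640*t^2 + 1280*t - 1024)

E[X^4] = D^4[M](0) = 3/32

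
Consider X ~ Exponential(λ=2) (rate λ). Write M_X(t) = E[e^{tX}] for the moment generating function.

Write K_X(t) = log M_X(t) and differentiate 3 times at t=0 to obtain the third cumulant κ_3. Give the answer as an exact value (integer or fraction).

κ_3 = D^3[K](0) = 1/4

M_X(t) = 2/(2 - t)
K_X(t) = log M_X(t) = -log(2 - t) + log(2)
D^3[K](t) = -2/(t^3 - 6*t^2 + 12*t - 8)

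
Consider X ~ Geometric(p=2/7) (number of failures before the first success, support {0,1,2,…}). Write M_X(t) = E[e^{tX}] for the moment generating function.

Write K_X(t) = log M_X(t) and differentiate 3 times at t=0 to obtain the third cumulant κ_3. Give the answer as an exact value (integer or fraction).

κ_3 = K^(3)(0) = 105/2

M_X(t) = 2/(7*(1 - 5*e^(t)/7))
K_X(t) = log M_X(t) = -log(1 - 5*e^(t)/7) - log(7) + log(2)
K^(3)(t) = (-175*e^(2*t) - 245*e^(t))/(125*e^(3*t) - 525*e^(2*t) + 735*e^(t) - 343)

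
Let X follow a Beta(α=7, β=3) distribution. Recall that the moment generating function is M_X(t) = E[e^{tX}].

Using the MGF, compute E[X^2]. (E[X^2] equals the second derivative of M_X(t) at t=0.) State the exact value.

M_X(t) = ₁F₁(7; 10; t)
D^2[M](t) = 28*₁F₁(9; 12; t)/55

E[X^2] = D^2[M](0) = 28/55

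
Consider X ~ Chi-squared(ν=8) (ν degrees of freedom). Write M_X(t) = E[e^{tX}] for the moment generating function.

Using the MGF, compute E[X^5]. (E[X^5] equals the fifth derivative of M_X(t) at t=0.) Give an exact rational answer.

M_X(t) = (1 - 2*t)^(-4)
D^5[M](t) = -215040/(512*t^9 - 2304*t^8 + 4608*t^7 - 5376*t^6 + 4032*t^5 - 2016*t^4 + 672*t^3 - 144*t^2 + 18*t - 1)

E[X^5] = D^5[M](0) = 215040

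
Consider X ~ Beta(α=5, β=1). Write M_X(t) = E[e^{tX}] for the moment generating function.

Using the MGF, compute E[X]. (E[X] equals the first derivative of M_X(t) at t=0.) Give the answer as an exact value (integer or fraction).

E[X] = dM/dt |_{t=0} = 5/6

M_X(t) = ₁F₁(5; 6; t)
dM/dt = 5*₁F₁(6; 7; t)/6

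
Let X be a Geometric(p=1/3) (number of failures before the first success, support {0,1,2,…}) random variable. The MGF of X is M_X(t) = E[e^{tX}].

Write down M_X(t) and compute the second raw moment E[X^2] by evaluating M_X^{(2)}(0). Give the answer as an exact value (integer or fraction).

M_X(t) = 1/(3*(1 - 2*e^(t)/3))
M^(2)(t) = (-4*e^(2*t) - 6*e^(t))/(8*e^(3*t) - 36*e^(2*t) + 54*e^(t) - 27)

E[X^2] = M^(2)(0) = 10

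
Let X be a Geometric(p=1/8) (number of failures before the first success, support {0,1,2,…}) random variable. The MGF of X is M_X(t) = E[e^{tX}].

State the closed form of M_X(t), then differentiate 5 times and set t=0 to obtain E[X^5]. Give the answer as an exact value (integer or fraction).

M_X(t) = 1/(8*(1 - 7*e^(t)/8))
M′(t) = 7*e^(t)/(49*e^(2*t) - 112*e^(t) + 64)
M′′(t) = (-49*e^(2*t) - 56*e^(t))/(343*e^(3*t) - 1176*e^(2*t) + 1344*e^(t) - 512)
M′′′(t) = (343*e^(3*t) + 1568*e^(2*t) + 448*e^(t))/(2401*e^(4*t) - 10976*e^(3*t) + 18816*e^(2*t) - 14336*e^(t) + 4096)
M′′′′(t) = (-2401*e^(4*t) - 30184*e^(3*t) - 34496*e^(2*t) - 3584*e^(t))/(16807*e^(5*t) - 96040*e^(4*t) + 219520*e^(3*t) - 250880*e^(2*t) + 143360*e^(t) - 32768)

E[X^5] = M′′′′′(0) = 2646007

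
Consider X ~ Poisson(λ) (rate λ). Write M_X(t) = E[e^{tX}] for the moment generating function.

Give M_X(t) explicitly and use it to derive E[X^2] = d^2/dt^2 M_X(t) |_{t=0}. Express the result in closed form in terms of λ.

E[X^2] = M^(2)(0) = λ*(λ + 1)

M_X(t) = e^(λ*(e^(t) - 1))
M^(2)(t) = (λ^2*e^(2*t)*e^(λ*e^(t)) + λ*e^(t)*e^(λ*e^(t)))*e^(-λ)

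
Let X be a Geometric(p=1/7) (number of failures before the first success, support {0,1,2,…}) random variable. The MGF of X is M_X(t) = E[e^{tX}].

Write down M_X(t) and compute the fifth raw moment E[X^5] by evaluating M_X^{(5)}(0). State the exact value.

M_X(t) = 1/(7*(1 - 6*e^(t)/7))

E[X^5] = D^5[M](0) = 1277646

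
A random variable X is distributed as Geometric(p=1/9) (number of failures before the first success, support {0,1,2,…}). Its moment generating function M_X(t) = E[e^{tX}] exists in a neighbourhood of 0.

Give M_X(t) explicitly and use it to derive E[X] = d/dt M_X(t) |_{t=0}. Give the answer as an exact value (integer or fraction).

M_X(t) = 1/(9*(1 - 8*e^(t)/9))
D[M](t) = 8*e^(t)/(64*e^(2*t) - 144*e^(t) + 81)

E[X] = D[M](0) = 8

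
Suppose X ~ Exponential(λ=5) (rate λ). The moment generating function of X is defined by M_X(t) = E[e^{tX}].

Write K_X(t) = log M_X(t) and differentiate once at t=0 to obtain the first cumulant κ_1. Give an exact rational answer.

M_X(t) = 5/(5 - t)
K_X(t) = log M_X(t) = -log(5 - t) + log(5)
K^(1)(t) = -1/(t - 5)

κ_1 = K^(1)(0) = 1/5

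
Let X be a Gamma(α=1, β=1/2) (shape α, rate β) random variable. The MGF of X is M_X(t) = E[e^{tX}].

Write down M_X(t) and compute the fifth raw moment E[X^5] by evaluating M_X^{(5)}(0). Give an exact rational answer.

E[X^5] = M^(5)(0) = 3840

M_X(t) = 1/(2*(1/2 - t))
M^(5)(t) = 3840/(64*t^6 - 192*t^5 + 240*t^4 - 160*t^3 + 60*t^2 - 12*t + 1)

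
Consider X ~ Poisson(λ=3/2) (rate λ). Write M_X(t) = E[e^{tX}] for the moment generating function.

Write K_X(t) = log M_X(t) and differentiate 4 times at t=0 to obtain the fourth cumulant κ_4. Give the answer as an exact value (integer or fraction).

κ_4 = D^4[K](0) = 3/2

M_X(t) = e^(3*e^(t)/2 - 3/2)
K_X(t) = log M_X(t) = 3*e^(t)/2 - 3/2
D^4[K](t) = 3*e^(t)/2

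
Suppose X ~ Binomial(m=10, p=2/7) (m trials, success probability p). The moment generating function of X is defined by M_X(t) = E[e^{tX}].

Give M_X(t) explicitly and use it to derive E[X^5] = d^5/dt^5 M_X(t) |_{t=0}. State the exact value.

M_X(t) = (2*e^(t)/7 + 5/7)^10

E[X^5] = d^5M/dt^5 |_{t=0} = 2224100/2401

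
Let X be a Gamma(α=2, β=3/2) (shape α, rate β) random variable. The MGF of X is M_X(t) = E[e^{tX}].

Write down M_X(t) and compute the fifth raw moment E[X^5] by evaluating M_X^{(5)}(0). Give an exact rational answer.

M_X(t) = 9/(4*(3/2 - t)^2)
M^(5)(t) = -207360/(128*t^7 - 1344*t^6 + 6048*t^5 - 15120*t^4 + 22680*t^3 - 20412*t^2 + 10206*t - 2187)

E[X^5] = M^(5)(0) = 2560/27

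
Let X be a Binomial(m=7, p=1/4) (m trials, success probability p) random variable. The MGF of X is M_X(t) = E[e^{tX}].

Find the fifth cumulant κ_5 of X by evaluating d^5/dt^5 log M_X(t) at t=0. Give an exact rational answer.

M_X(t) = (e^(t)/4 + 3/4)^7
K_X(t) = log M_X(t) = 7*log(e^(t)/4 + 3/4)
K^(5)(t) = (-21*e^(4*t) + 693*e^(3*t) - 2079*e^(2*t) + 567*e^(t))/(e^(5*t) + 15*e^(4*t) + 90*e^(3*t) + 270*e^(2*t) + 405*e^(t) + 243)

κ_5 = K^(5)(0) = -105/128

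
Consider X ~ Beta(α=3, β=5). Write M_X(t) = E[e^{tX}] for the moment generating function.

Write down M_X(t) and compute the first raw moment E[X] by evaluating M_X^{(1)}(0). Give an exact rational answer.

M_X(t) = ₁F₁(3; 8; t)
M^(1)(t) = 3*₁F₁(4; 9; t)/8

E[X] = M^(1)(0) = 3/8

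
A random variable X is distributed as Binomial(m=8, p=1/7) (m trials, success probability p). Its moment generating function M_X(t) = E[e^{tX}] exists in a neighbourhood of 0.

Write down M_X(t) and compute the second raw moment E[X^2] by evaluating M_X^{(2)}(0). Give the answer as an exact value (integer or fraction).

E[X^2] = M^(2)(0) = 16/7

M_X(t) = (e^(t)/7 + 6/7)^8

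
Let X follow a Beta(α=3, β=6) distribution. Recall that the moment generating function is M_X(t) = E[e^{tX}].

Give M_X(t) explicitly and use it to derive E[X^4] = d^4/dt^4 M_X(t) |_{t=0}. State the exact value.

M_X(t) = ₁F₁(3; 9; t)
dM/dt = ₁F₁(4; 10; t)/3
d^2M/dt^2 = 2*₁F₁(5; 11; t)/15
d^3M/dt^3 = 2*₁F₁(6; 12; t)/33
d^4M/dt^4 = ₁F₁(7; 13; t)/33

E[X^4] = d^4M/dt^4 |_{t=0} = 1/33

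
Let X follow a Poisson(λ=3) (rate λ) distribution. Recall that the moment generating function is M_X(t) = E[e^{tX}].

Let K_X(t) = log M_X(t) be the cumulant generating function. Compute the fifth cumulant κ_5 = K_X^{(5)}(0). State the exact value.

κ_5 = K^(5)(0) = 3

M_X(t) = e^(3*e^(t) - 3)
K_X(t) = log M_X(t) = 3*e^(t) - 3
K^(5)(t) = 3*e^(t)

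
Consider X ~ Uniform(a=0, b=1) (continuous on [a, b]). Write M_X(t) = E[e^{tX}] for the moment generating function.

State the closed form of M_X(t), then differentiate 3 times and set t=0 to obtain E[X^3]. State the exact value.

E[X^3] = d^3M/dt^3 |_{t=0} = 1/4

M_X(t) = (e^(t) - 1)/t
dM/dt = (t*e^(t) - e^(t) + 1)/t^2
d^2M/dt^2 = (t^2*e^(t) - 2*t*e^(t) + 2*e^(t) - 2)/t^3
d^3M/dt^3 = (t^3*e^(t) - 3*t^2*e^(t) + 6*t*e^(t) - 6*e^(t) + 6)/t^4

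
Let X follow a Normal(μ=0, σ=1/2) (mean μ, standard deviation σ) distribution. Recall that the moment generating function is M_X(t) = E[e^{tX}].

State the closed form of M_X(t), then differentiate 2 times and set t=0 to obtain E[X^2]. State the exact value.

E[X^2] = D^2[M](0) = 1/4

M_X(t) = e^(t^2/8)
D^2[M](t) = t^2*e^(t^2/8)/16 + e^(t^2/8)/4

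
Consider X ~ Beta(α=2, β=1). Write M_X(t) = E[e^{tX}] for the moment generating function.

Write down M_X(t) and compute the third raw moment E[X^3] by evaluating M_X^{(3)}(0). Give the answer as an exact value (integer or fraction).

M_X(t) = ₁F₁(2; 3; t)
M′(t) = 2*₁F₁(3; 4; t)/3
M′′(t) = ₁F₁(4; 5; t)/2
M′′′(t) = 2*₁F₁(5; 6; t)/5

E[X^3] = M′′′(0) = 2/5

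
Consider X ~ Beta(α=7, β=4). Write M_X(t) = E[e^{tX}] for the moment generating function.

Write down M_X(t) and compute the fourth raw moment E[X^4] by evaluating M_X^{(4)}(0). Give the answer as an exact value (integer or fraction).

M_X(t) = ₁F₁(7; 11; t)
M^(4)(t) = 30*₁F₁(11; 15; t)/143

E[X^4] = M^(4)(0) = 30/143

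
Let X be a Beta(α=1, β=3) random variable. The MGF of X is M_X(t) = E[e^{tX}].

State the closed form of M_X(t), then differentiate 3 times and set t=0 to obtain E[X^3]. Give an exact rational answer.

M_X(t) = ₁F₁(1; 4; t)
D^3[M](t) = ₁F₁(4; 7; t)/20

E[X^3] = D^3[M](0) = 1/20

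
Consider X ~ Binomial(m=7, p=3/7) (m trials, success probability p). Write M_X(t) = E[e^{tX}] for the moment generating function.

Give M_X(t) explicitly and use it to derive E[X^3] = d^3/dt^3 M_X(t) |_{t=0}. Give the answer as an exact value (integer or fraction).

M_X(t) = (3*e^(t)/7 + 4/7)^7
D^3[M](t) = 2187*e^(7*t)/2401 + 629856*e^(6*t)/117649 + 1458000*e^(5*t)/117649 + 1658880*e^(4*t)/117649 + 933120*e^(3*t)/117649 + 221184*e^(2*t)/117649 + 12288*e^(t)/117649

E[X^3] = D^3[M](0) = 2091/49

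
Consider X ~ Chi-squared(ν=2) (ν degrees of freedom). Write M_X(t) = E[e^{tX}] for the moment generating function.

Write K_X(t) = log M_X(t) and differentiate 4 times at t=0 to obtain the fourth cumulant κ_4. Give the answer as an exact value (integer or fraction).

M_X(t) = 1/(1 - 2*t)
K_X(t) = log M_X(t) = -log(1 - 2*t)
K′(t) = -2/(2*t - 1)
K′′(t) = 4/(4*t^2 - 4*t + 1)
K′′′(t) = -16/(8*t^3 - 12*t^2 + 6*t - 1)
K′′′′(t) = 96/(16*t^4 - 32*t^3 + 24*t^2 - 8*t + 1)

κ_4 = K′′′′(0) = 96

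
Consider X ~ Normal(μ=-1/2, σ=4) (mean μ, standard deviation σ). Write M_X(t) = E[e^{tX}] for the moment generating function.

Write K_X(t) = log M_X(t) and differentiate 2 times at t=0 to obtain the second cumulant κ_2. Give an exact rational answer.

M_X(t) = e^(8*t^2 - t/2)
K_X(t) = log M_X(t) = 8*t^2 - t/2
dK/dt = 16*t - 1/2
d^2K/dt^2 = 16

κ_2 = d^2K/dt^2 |_{t=0} = 16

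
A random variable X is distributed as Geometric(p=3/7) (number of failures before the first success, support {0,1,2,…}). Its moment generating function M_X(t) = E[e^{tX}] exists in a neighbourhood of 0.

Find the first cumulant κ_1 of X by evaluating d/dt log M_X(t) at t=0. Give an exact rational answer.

κ_1 = K^(1)(0) = 4/3

M_X(t) = 3/(7*(1 - 4*e^(t)/7))
K_X(t) = log M_X(t) = -log(1 - 4*e^(t)/7) - log(7) + log(3)
K^(1)(t) = -4*e^(t)/(4*e^(t) - 7)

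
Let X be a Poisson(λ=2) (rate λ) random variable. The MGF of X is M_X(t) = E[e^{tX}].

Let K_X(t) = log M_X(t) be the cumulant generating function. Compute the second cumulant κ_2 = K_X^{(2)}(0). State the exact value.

κ_2 = D^2[K](0) = 2

M_X(t) = e^(2*e^(t) - 2)
K_X(t) = log M_X(t) = 2*e^(t) - 2
D^2[K](t) = 2*e^(t)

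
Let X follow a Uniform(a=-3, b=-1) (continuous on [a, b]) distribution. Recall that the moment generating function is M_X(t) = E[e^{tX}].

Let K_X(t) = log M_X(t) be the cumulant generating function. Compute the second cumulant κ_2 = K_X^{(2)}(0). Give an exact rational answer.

κ_2 = D^2[K](0) = 1/3

M_X(t) = (e^(-t) - e^(-3*t))/(2*t)
K_X(t) = log M_X(t) = -log(t) + log(e^(-t) - e^(-3*t)) - log(2)
D^2[K](t) = (-4*t^2*e^(2*t) + e^(4*t) - 2*e^(2*t) + 1)/(t^2*e^(4*t) - 2*t^2*e^(2*t) + t^2)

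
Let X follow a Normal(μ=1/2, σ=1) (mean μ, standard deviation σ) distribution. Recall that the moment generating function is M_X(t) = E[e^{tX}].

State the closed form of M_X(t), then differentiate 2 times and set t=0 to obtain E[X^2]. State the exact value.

E[X^2] = d^2M/dt^2 |_{t=0} = 5/4

M_X(t) = e^(t^2/2 + t/2)
dM/dt = t*e^(t/2)*e^(t^2/2) + e^(t/2)*e^(t^2/2)/2
d^2M/dt^2 = t^2*e^(t/2)*e^(t^2/2) + t*e^(t/2)*e^(t^2/2) + 5*e^(t/2)*e^(t^2/2)/4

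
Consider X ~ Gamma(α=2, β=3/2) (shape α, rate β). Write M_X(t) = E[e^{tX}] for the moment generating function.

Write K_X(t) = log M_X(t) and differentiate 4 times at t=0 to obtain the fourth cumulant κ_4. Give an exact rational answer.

κ_4 = K^(4)(0) = 64/27

M_X(t) = 9/(4*(3/2 - t)^2)
K_X(t) = log M_X(t) = -2*log(3/2 - t) - 2*log(2) + 2*log(3)
K^(4)(t) = 192/(16*t^4 - 96*t^3 + 216*t^2 - 216*t + 81)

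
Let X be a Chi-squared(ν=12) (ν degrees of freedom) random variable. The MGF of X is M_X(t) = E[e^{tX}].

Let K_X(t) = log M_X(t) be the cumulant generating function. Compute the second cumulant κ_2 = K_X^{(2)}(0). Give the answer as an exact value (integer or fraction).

M_X(t) = (1 - 2*t)^(-6)
K_X(t) = log M_X(t) = -6*log(1 - 2*t)
dK/dt = -12/(2*t - 1)
d^2K/dt^2 = 24/(4*t^2 - 4*t + 1)

κ_2 = d^2K/dt^2 |_{t=0} = 24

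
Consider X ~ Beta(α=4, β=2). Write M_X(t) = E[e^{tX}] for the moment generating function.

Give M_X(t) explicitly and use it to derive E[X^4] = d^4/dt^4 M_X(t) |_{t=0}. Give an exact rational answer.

M_X(t) = ₁F₁(4; 6; t)
M′(t) = 2*₁F₁(5; 7; t)/3
M′′(t) = 10*₁F₁(6; 8; t)/21
M′′′(t) = 5*₁F₁(7; 9; t)/14
M′′′′(t) = 5*₁F₁(8; 10; t)/18

E[X^4] = M′′′′(0) = 5/18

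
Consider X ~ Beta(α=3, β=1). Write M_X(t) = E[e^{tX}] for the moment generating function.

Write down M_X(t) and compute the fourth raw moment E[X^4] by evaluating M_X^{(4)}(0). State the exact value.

M_X(t) = ₁F₁(3; 4; t)
dM/dt = 3*₁F₁(4; 5; t)/4
d^2M/dt^2 = 3*₁F₁(5; 6; t)/5
d^3M/dt^3 = ₁F₁(6; 7; t)/2
d^4M/dt^4 = 3*₁F₁(7; 8; t)/7

E[X^4] = d^4M/dt^4 |_{t=0} = 3/7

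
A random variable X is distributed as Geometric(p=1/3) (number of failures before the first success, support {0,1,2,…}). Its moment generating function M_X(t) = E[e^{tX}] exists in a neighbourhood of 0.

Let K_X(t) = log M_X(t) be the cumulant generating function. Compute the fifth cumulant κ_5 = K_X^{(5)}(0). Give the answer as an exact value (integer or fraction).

M_X(t) = 1/(3*(1 - 2*e^(t)/3))
K_X(t) = log M_X(t) = -log(1 - 2*e^(t)/3) - log(3)
K^(5)(t) = (-48*e^(4*t) - 792*e^(3*t) - 1188*e^(2*t) - 162*e^(t))/(32*e^(5*t) - 240*e^(4*t) + 720*e^(3*t) - 1080*e^(2*t) + 810*e^(t) - 243)

κ_5 = K^(5)(0) = 2190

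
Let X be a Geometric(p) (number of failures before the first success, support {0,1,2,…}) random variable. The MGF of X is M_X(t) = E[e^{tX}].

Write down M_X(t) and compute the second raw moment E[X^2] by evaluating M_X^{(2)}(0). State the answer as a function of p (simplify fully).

M_X(t) = p/(-(1 - p)*e^(t) + 1)

E[X^2] = D^2[M](0) = 1 - 3/p + 2/p^2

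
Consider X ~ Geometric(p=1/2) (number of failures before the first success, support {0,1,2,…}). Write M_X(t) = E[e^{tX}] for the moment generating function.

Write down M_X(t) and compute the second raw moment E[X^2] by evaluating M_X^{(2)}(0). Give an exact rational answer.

M_X(t) = 1/(2*(1 - e^(t)/2))
dM/dt = e^(t)/(e^(2*t) - 4*e^(t) + 4)
d^2M/dt^2 = (-e^(2*t) - 2*e^(t))/(e^(3*t) - 6*e^(2*t) + 12*e^(t) - 8)

E[X^2] = d^2M/dt^2 |_{t=0} = 3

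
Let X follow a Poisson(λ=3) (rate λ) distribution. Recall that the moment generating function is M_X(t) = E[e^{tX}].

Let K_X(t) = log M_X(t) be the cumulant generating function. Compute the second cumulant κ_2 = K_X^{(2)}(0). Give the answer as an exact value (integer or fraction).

M_X(t) = e^(3*e^(t) - 3)
K_X(t) = log M_X(t) = 3*e^(t) - 3
K^(2)(t) = 3*e^(t)

κ_2 = K^(2)(0) = 3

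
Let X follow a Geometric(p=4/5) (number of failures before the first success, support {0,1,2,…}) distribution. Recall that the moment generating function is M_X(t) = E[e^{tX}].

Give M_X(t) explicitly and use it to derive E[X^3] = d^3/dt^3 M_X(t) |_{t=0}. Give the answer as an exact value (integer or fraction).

M_X(t) = 4/(5*(1 - e^(t)/5))
M′(t) = 4*e^(t)/(e^(2*t) - 10*e^(t) + 25)
M′′(t) = (-4*e^(2*t) - 20*e^(t))/(e^(3*t) - 15*e^(2*t) + 75*e^(t) - 125)
M′′′(t) = (4*e^(3*t) + 80*e^(2*t) + 100*e^(t))/(e^(4*t) - 20*e^(3*t) + 150*e^(2*t) - 500*e^(t) + 625)

E[X^3] = M′′′(0) = 23/32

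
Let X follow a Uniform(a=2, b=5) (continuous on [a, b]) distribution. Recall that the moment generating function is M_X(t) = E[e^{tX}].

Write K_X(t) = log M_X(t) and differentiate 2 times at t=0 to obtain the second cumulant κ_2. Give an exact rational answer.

M_X(t) = (e^(5*t) - e^(2*t))/(3*t)
K_X(t) = log M_X(t) = -log(t) + log(e^(5*t) - e^(2*t)) - log(3)
K′(t) = (5*t*e^(3*t) - 2*t - e^(3*t) + 1)/(t*e^(3*t) - t)
K′′(t) = (-9*t^2*e^(3*t) + e^(6*t) - 2*e^(3*t) + 1)/(t^2*e^(6*t) - 2*t^2*e^(3*t) + t^2)

κ_2 = K′′(0) = 3/4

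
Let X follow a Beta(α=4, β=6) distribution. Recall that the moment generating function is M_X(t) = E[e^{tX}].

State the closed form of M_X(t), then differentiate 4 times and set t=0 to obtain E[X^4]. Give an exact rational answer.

M_X(t) = ₁F₁(4; 10; t)
M^(4)(t) = 7*₁F₁(8; 14; t)/143

E[X^4] = M^(4)(0) = 7/143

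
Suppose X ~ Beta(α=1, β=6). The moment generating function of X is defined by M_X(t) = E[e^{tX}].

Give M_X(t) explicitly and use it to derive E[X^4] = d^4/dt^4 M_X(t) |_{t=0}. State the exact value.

E[X^4] = D^4[M](0) = 1/210

M_X(t) = ₁F₁(1; 7; t)
D^4[M](t) = ₁F₁(5; 11; t)/210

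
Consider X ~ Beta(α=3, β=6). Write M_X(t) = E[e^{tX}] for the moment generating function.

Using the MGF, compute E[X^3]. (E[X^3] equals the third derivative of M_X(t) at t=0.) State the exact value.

M_X(t) = ₁F₁(3; 9; t)
dM/dt = ₁F₁(4; 10; t)/3
d^2M/dt^2 = 2*₁F₁(5; 11; t)/15
d^3M/dt^3 = 2*₁F₁(6; 12; t)/33

E[X^3] = d^3M/dt^3 |_{t=0} = 2/33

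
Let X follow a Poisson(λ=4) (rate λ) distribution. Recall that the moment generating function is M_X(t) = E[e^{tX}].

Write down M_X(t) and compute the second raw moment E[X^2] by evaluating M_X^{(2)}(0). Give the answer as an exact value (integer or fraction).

E[X^2] = d^2M/dt^2 |_{t=0} = 20

M_X(t) = e^(4*e^(t) - 4)
dM/dt = 4*e^(-4)*e^(t)*e^(4*e^(t))
d^2M/dt^2 = (16*e^(2*t)*e^(4*e^(t)) + 4*e^(t)*e^(4*e^(t)))*e^(-4)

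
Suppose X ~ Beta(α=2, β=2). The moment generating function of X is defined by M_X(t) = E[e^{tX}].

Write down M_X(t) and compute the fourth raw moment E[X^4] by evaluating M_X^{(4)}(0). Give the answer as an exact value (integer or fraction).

M_X(t) = ₁F₁(2; 4; t)
M^(4)(t) = ₁F₁(6; 8; t)/7

E[X^4] = M^(4)(0) = 1/7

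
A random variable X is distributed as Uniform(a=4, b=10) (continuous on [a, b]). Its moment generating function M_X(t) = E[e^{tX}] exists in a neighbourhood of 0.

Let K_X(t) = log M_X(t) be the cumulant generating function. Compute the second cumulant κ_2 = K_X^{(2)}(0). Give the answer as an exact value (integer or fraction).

κ_2 = d^2K/dt^2 |_{t=0} = 3

M_X(t) = (e^(10*t) - e^(4*t))/(6*t)
K_X(t) = log M_X(t) = -log(t) + log(e^(10*t) - e^(4*t)) - log(6)
dK/dt = (10*t*e^(6*t) - 4*t - e^(6*t) + 1)/(t*e^(6*t) - t)
d^2K/dt^2 = (-36*t^2*e^(6*t) + e^(12*t) - 2*e^(6*t) + 1)/(t^2*e^(12*t) - 2*t^2*e^(6*t) + t^2)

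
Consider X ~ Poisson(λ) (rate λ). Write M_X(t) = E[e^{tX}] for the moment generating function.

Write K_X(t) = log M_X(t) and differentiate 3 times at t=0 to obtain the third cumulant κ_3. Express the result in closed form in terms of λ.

κ_3 = K^(3)(0) = λ

M_X(t) = e^(λ*(e^(t) - 1))
K_X(t) = log M_X(t) = λ*(e^(t) - 1)
K^(3)(t) = λ*e^(t)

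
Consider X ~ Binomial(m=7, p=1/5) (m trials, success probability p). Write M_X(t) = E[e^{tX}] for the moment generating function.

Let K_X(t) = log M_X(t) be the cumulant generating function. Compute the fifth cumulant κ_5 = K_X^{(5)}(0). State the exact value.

κ_5 = K′′′′′(0) = -1932/3125

M_X(t) = (e^(t)/5 + 4/5)^7
K_X(t) = log M_X(t) = 7*log(e^(t)/5 + 4/5)
K′(t) = 7*e^(t)/(e^(t) + 4)
K′′(t) = 28*e^(t)/(e^(2*t) + 8*e^(t) + 16)
K′′′(t) = (-28*e^(2*t) + 112*e^(t))/(e^(3*t) + 12*e^(2*t) + 48*e^(t) + 64)
K′′′′(t) = (28*e^(3*t) - 448*e^(2*t) + 448*e^(t))/(e^(4*t) + 16*e^(3*t) + 96*e^(2*t) + 256*e^(t) + 256)
K′′′′′(t) = (-28*e^(4*t) + 1232*e^(3*t) - 4928*e^(2*t) + 1792*e^(t))/(e^(5*t) + 20*e^(4*t) + 160*e^(3*t) + 640*e^(2*t) + 1280*e^(t) + 1024)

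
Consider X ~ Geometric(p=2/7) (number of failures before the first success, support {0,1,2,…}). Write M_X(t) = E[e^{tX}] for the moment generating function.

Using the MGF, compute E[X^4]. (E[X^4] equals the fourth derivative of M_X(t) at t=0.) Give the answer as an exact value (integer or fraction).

M_X(t) = 2/(7*(1 - 5*e^(t)/7))
dM/dt = 10*e^(t)/(25*e^(2*t) - 70*e^(t) + 49)
d^2M/dt^2 = (-50*e^(2*t) - 70*e^(t))/(125*e^(3*t) - 525*e^(2*t) + 735*e^(t) - 343)
d^3M/dt^3 = (250*e^(3*t) + 1400*e^(2*t) + 490*e^(t))/(625*e^(4*t) - 3500*e^(3*t) + 7350*e^(2*t) - 6860*e^(t) + 2401)
d^4M/dt^4 = (-1250*e^(4*t) - 19250*e^(3*t) - 26950*e^(2*t) - 3430*e^(t))/(3125*e^(5*t) - 21875*e^(4*t) + 61250*e^(3*t) - 85750*e^(2*t) + 60025*e^(t) - 16807)

E[X^4] = d^4M/dt^4 |_{t=0} = 1590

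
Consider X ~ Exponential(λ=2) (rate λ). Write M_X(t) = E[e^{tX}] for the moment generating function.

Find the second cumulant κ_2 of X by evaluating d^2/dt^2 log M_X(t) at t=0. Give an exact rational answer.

M_X(t) = 2/(2 - t)
K_X(t) = log M_X(t) = -log(2 - t) + log(2)
dK/dt = -1/(t - 2)
d^2K/dt^2 = 1/(t^2 - 4*t + 4)

κ_2 = d^2K/dt^2 |_{t=0} = 1/4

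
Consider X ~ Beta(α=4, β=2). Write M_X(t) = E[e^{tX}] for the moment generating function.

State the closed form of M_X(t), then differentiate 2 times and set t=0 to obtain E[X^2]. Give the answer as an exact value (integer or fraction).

M_X(t) = ₁F₁(4; 6; t)
D^2[M](t) = 10*₁F₁(6; 8; t)/21

E[X^2] = D^2[M](0) = 10/21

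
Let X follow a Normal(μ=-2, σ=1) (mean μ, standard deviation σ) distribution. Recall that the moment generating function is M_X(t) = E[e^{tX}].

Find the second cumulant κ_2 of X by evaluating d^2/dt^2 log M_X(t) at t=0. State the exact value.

κ_2 = K^(2)(0) = 1

M_X(t) = e^(t^2/2 - 2*t)
K_X(t) = log M_X(t) = t^2/2 - 2*t
K^(2)(t) = 1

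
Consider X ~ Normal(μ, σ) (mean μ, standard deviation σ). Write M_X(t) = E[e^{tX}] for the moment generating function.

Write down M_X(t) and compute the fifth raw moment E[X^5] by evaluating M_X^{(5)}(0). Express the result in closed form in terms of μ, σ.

E[X^5] = d^5M/dt^5 |_{t=0} = μ*(μ^4 + 10*μ^2*σ^2 + 15*σ^4)

M_X(t) = e^(μ*t + σ^2*t^2/2)
dM/dt = μ*e^(μ*t)*e^(σ^2*t^2/2) + σ^2*t*e^(μ*t)*e^(σ^2*t^2/2)
d^2M/dt^2 = μ^2*e^(μ*t)*e^(σ^2*t^2/2) + 2*μ*σ^2*t*e^(μ*t)*e^(σ^2*t^2/2) + σ^4*t^2*e^(μ*t)*e^(σ^2*t^2/2) + σ^2*e^(μ*t)*e^(σ^2*t^2/2)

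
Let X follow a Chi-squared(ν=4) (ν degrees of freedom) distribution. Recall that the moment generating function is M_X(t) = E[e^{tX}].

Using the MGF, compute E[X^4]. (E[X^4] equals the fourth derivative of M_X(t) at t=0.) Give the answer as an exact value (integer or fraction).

M_X(t) = (1 - 2*t)^(-2)
M^(4)(t) = 1920/(64*t^6 - 192*t^5 + 240*t^4 - 160*t^3 + 60*t^2 - 12*t + 1)

E[X^4] = M^(4)(0) = 1920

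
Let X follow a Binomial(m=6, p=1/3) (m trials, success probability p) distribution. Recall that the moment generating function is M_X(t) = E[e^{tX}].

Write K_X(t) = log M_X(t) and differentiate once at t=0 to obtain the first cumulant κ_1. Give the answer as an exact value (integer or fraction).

M_X(t) = (e^(t)/3 + 2/3)^6
K_X(t) = log M_X(t) = 6*log(e^(t)/3 + 2/3)
K′(t) = 6*e^(t)/(e^(t) + 2)

κ_1 = K′(0) = 2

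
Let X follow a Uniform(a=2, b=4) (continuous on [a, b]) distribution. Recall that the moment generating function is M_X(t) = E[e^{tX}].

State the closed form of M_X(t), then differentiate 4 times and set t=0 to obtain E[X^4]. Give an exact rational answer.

M_X(t) = (e^(4*t) - e^(2*t))/(2*t)
M′(t) = (4*t*e^(4*t) - 2*t*e^(2*t) - e^(4*t) + e^(2*t))/(2*t^2)
M′′(t) = (8*t^2*e^(4*t) - 2*t^2*e^(2*t) - 4*t*e^(4*t) + 2*t*e^(2*t) + e^(4*t) - e^(2*t))/t^3
M′′′(t) = (32*t^3*e^(4*t) - 4*t^3*e^(2*t) - 24*t^2*e^(4*t) + 6*t^2*e^(2*t) + 12*t*e^(4*t) - 6*t*e^(2*t) - 3*e^(4*t) + 3*e^(2*t))/t^4

E[X^4] = M′′′′(0) = 496/5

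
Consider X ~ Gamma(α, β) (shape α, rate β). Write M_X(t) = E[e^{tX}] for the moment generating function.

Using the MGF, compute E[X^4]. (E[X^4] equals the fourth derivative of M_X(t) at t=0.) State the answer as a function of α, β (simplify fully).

E[X^4] = D^4[M](0) = α*(α^3 + 6*α^2 + 11*α + 6)/β^4

M_X(t) = (β/(β - t))^α
D^4[M](t) = (α^4*β^α*(1/(β - t))^α + 6*α^3*β^α*(1/(β - t))^α + 11*α^2*β^α*(1/(β - t))^α + 6*α*β^α*(1/(β - t))^α)/(β^4 - 4*β^3*t + 6*β^2*t^2 - 4*β*t^3 + t^4)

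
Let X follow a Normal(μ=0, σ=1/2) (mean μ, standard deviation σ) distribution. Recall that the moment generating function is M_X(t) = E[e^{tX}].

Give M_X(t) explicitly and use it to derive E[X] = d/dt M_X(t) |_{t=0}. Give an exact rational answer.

E[X] = M′(0) = 0

M_X(t) = e^(t^2/8)
M′(t) = t*e^(t^2/8)/4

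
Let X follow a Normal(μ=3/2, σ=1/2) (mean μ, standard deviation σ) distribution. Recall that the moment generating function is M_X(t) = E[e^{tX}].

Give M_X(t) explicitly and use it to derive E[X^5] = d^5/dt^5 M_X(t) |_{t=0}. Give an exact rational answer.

M_X(t) = e^(t^2/8 + 3*t/2)

E[X^5] = D^5[M](0) = 279/16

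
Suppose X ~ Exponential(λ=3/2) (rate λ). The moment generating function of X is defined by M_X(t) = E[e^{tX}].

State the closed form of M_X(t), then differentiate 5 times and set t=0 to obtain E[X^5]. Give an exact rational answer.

M_X(t) = 3/(2*(3/2 - t))
M^(5)(t) = 11520/(64*t^6 - 576*t^5 + 2160*t^4 - 4320*t^3 + 4860*t^2 - 2916*t + 729)

E[X^5] = M^(5)(0) = 1280/81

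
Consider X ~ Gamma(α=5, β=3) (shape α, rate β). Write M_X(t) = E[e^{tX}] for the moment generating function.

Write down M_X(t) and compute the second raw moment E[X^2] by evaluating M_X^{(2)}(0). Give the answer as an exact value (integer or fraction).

M_X(t) = 243/(3 - t)^5
M^(2)(t) = -7290/(t^7 - 21*t^6 + 189*t^5 - 945*t^4 + 2835*t^3 - 5103*t^2 + 5103*t - 2187)

E[X^2] = M^(2)(0) = 10/3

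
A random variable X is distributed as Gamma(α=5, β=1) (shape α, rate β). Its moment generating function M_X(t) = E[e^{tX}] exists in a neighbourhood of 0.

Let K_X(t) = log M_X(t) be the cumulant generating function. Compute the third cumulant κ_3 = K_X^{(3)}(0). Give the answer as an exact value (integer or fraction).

M_X(t) = (1 - t)^(-5)
K_X(t) = log M_X(t) = -5*log(1 - t)
dK/dt = -5/(t - 1)
d^2K/dt^2 = 5/(t^2 - 2*t + 1)
d^3K/dt^3 = -10/(t^3 - 3*t^2 + 3*t - 1)

κ_3 = d^3K/dt^3 |_{t=0} = 10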